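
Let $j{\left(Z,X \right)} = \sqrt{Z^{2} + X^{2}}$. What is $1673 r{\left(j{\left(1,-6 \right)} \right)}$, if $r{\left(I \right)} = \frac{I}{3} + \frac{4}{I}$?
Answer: $\frac{81977 \sqrt{37}}{111} \approx 4492.3$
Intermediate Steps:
$j{\left(Z,X \right)} = \sqrt{X^{2} + Z^{2}}$
$r{\left(I \right)} = \frac{4}{I} + \frac{I}{3}$ ($r{\left(I \right)} = I \frac{1}{3} + \frac{4}{I} = \frac{I}{3} + \frac{4}{I} = \frac{4}{I} + \frac{I}{3}$)
$1673 r{\left(j{\left(1,-6 \right)} \right)} = 1673 \left(\frac{4}{\sqrt{\left(-6\right)^{2} + 1^{2}}} + \frac{\sqrt{\left(-6\right)^{2} + 1^{2}}}{3}\right) = 1673 \left(\frac{4}{\sqrt{36 + 1}} + \frac{\sqrt{36 + 1}}{3}\right) = 1673 \left(\frac{4}{\sqrt{37}} + \frac{\sqrt{37}}{3}\right) = 1673 \left(4 \frac{\sqrt{37}}{37} + \frac{\sqrt{37}}{3}\right) = 1673 \left(\frac{4 \sqrt{37}}{37} + \frac{\sqrt{37}}{3}\right) = 1673 \frac{49 \sqrt{37}}{111} = \frac{81977 \sqrt{37}}{111}$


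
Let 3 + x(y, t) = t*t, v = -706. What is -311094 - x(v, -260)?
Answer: -378691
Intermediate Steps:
x(y, t) = -3 + t² (x(y, t) = -3 + t*t = -3 + t²)
-311094 - x(v, -260) = -311094 - (-3 + (-260)²) = -311094 - (-3 + 67600) = -311094 - 1*67597 = -311094 - 67597 = -378691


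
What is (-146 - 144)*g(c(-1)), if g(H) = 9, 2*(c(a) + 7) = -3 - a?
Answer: -2610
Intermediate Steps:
c(a) = -17/2 - a/2 (c(a) = -7 + (-3 - a)/2 = -7 + (-3/2 - a/2) = -17/2 - a/2)
(-146 - 144)*g(c(-1)) = (-146 - 144)*9 = -290*9 = -2610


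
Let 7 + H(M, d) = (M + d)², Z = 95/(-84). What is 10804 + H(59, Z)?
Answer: 99812953/7056 ≈ 14146.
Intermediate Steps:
Z = -95/84 (Z = 95*(-1/84) = -95/84 ≈ -1.1310)
H(M, d) = -7 + (M + d)²
10804 + H(59, Z) = 10804 + (-7 + (59 - 95/84)²) = 10804 + (-7 + (4861/84)²) = 10804 + (-7 + 23629321/7056) = 10804 + 23579929/7056 = 99812953/7056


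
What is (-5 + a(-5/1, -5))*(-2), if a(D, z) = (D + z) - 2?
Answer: 34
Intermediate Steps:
a(D, z) = -2 + D + z
(-5 + a(-5/1, -5))*(-2) = (-5 + (-2 - 5/1 - 5))*(-2) = (-5 + (-2 - 5*1 - 5))*(-2) = (-5 + (-2 - 5 - 5))*(-2) = (-5 - 12)*(-2) = -17*(-2) = 34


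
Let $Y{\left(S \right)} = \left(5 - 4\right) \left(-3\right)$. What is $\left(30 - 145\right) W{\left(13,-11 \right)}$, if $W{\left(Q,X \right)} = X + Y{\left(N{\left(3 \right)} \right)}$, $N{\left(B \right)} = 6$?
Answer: $1610$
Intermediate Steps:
$Y{\left(S \right)} = -3$ ($Y{\left(S \right)} = 1 \left(-3\right) = -3$)
$W{\left(Q,X \right)} = -3 + X$ ($W{\left(Q,X \right)} = X - 3 = -3 + X$)
$\left(30 - 145\right) W{\left(13,-11 \right)} = \left(30 - 145\right) \left(-3 - 11\right) = \left(-115\right) \left(-14\right) = 1610$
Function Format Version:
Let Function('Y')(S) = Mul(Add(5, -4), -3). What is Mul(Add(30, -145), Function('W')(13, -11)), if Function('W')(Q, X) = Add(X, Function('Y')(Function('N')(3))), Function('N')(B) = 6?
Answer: 1610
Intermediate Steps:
Function('Y')(S) = -3 (Function('Y')(S) = Mul(1, -3) = -3)
Function('W')(Q, X) = Add(-3, X) (Function('W')(Q, X) = Add(X, -3) = Add(-3, X))
Mul(Add(30, -145), Function('W')(13, -11)) = Mul(Add(30, -145), Add(-3, -11)) = Mul(-115, -14) = 1610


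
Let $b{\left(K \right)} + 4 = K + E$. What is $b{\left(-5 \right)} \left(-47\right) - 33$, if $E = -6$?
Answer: $672$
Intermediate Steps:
$b{\left(K \right)} = -10 + K$ ($b{\left(K \right)} = -4 + \left(K - 6\right) = -4 + \left(-6 + K\right) = -10 + K$)
$b{\left(-5 \right)} \left(-47\right) - 33 = \left(-10 - 5\right) \left(-47\right) - 33 = \left(-15\right) \left(-47\right) - 33 = 705 - 33 = 672$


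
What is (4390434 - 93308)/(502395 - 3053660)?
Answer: -4297126/2551265 ≈ -1.6843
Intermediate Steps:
(4390434 - 93308)/(502395 - 3053660) = 4297126/(-2551265) = 4297126*(-1/2551265) = -4297126/2551265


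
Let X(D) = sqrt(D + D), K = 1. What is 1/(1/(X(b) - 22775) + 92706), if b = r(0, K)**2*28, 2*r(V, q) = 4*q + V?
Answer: 48086639352331/4457919985685818537 + 4*sqrt(14)/4457919985685818537 ≈ 1.0787e-5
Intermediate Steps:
r(V, q) = V/2 + 2*q (r(V, q) = (4*q + V)/2 = (V + 4*q)/2 = V/2 + 2*q)
b = 112 (b = ((1/2)*0 + 2*1)**2*28 = (0 + 2)**2*28 = 2**2*28 = 4*28 = 112)
X(D) = sqrt(2)*sqrt(D) (X(D) = sqrt(2*D) = sqrt(2)*sqrt(D))
1/(1/(X(b) - 22775) + 92706) = 1/(1/(sqrt(2)*sqrt(112) - 22775) + 92706) = 1/(1/(sqrt(2)*(4*sqrt(7)) - 22775) + 92706) = 1/(1/(4*sqrt(14) - 22775) + 92706) = 1/(1/(-22775 + 4*sqrt(14)) + 92706) = 1/(92706 + 1/(-22775 + 4*sqrt(14)))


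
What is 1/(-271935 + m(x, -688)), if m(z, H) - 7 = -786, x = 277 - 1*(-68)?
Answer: -1/272714 ≈ -3.6668e-6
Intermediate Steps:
x = 345 (x = 277 + 68 = 345)
m(z, H) = -779 (m(z, H) = 7 - 786 = -779)
1/(-271935 + m(x, -688)) = 1/(-271935 - 779) = 1/(-272714) = -1/272714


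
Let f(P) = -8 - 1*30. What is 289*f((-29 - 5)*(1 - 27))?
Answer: -10982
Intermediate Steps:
f(P) = -38 (f(P) = -8 - 30 = -38)
289*f((-29 - 5)*(1 - 27)) = 289*(-38) = -10982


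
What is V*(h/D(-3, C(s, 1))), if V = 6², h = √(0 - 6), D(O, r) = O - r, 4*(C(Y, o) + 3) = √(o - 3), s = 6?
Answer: -144*√3 ≈ -249.42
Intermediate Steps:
C(Y, o) = -3 + √(-3 + o)/4 (C(Y, o) = -3 + √(o - 3)/4 = -3 + √(-3 + o)/4)
h = I*√6 (h = √(-6) = I*√6 ≈ 2.4495*I)
V = 36
V*(h/D(-3, C(s, 1))) = 36*((I*√6)/(-3 - (-3 + √(-3 + 1)/4))) = 36*((I*√6)/(-3 - (-3 + √(-2)/4))) = 36*((I*√6)/(-3 - (-3 + (I*√2)/4))) = 36*((I*√6)/(-3 - (-3 + I*√2/4))) = 36*((I*√6)/(-3 + (3 - I*√2/4))) = 36*((I*√6)/((-I*√2/4))) = 36*((I*√6)*(2*I*√2)) = 36*(-4*√3) = -144*√3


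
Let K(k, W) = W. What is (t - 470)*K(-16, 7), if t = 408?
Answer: -434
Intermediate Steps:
(t - 470)*K(-16, 7) = (408 - 470)*7 = -62*7 = -434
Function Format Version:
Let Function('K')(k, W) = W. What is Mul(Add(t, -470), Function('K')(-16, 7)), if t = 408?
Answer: -434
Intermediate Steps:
Mul(Add(t, -470), Function('K')(-16, 7)) = Mul(Add(408, -470), 7) = Mul(-62, 7) = -434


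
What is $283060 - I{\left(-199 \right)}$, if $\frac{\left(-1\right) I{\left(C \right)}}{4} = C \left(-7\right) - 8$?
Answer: $288600$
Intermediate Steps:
$I{\left(C \right)} = 32 + 28 C$ ($I{\left(C \right)} = - 4 \left(C \left(-7\right) - 8\right) = - 4 \left(- 7 C - 8\right) = - 4 \left(-8 - 7 C\right) = 32 + 28 C$)
$283060 - I{\left(-199 \right)} = 283060 - \left(32 + 28 \left(-199\right)\right) = 283060 - \left(32 - 5572\right) = 283060 - -5540 = 283060 + 5540 = 288600$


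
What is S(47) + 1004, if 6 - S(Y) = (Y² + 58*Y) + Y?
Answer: -3972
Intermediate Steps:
S(Y) = 6 - Y² - 59*Y (S(Y) = 6 - ((Y² + 58*Y) + Y) = 6 - (Y² + 59*Y) = 6 + (-Y² - 59*Y) = 6 - Y² - 59*Y)
S(47) + 1004 = (6 - 1*47² - 59*47) + 1004 = (6 - 1*2209 - 2773) + 1004 = (6 - 2209 - 2773) + 1004 = -4976 + 1004 = -3972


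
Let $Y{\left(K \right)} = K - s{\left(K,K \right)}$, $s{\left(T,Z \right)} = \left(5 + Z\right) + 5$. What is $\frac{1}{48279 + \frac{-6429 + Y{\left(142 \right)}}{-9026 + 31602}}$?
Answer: $\frac{22576}{1089940265} \approx 2.0713 \cdot 10^{-5}$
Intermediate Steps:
$s{\left(T,Z \right)} = 10 + Z$
$Y{\left(K \right)} = -10$ ($Y{\left(K \right)} = K - \left(10 + K\right) = -10$)
$\frac{1}{48279 + \frac{-6429 + Y{\left(142 \right)}}{-9026 + 31602}} = \frac{1}{48279 + \frac{-6429 - 10}{-9026 + 31602}} = \frac{1}{48279 - \frac{6439}{22576}} = \frac{1}{\frac{1089940265}{22576}} = \frac{22576}{1089940265}$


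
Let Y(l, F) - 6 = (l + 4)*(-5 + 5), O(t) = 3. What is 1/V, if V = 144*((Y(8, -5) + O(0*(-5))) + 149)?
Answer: 1/22752 ≈ 4.3952e-5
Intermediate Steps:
Y(l, F) = 6 (Y(l, F) = 6 + (l + 4)*(-5 + 5) = 6 + (4 + l)*0 = 6 + 0 = 6)
V = 22752 (V = 144*((6 + 3) + 149) = 144*(9 + 149) = 144*158 = 22752)
1/V = 1/22752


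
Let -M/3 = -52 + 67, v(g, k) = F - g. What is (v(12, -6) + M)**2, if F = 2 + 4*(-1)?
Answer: 3481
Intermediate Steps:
F = -2 (F = 2 - 4 = -2)
v(g, k) = -2 - g
M = -45 (M = -3*(-52 + 67) = -3*15 = -45)
(v(12, -6) + M)**2 = ((-2 - 1*12) - 45)**2 = ((-2 - 12) - 45)**2 = (-14 - 45)**2 = (-59)**2 = 3481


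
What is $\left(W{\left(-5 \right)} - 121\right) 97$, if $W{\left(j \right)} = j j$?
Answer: $-9312$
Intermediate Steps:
$W{\left(j \right)} = j^{2}$
$\left(W{\left(-5 \right)} - 121\right) 97 = \left(\left(-5\right)^{2} - 121\right) 97 = \left(25 - 121\right) 97 = \left(-96\right) 97 = -9312$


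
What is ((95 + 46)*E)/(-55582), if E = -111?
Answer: 15651/55582 ≈ 0.28158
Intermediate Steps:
((95 + 46)*E)/(-55582) = ((95 + 46)*(-111))/(-55582) = (141*(-111))*(-1/55582) = -15651*(-1/55582) = 15651/55582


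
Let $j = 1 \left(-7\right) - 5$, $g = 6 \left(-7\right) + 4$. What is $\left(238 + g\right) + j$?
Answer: $188$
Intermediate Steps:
$g = -38$ ($g = -42 + 4 = -38$)
$j = -12$ ($j = -7 - 5 = -12$)
$\left(238 + g\right) + j = \left(238 - 38\right) - 12 = 200 - 12 = 188$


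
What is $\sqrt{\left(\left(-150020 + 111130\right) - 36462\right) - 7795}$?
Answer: $i \sqrt{83147} \approx 288.35 i$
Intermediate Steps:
$\sqrt{\left(\left(-150020 + 111130\right) - 36462\right) - 7795} = \sqrt{\left(-38890 - 36462\right) - 7795} = \sqrt{-75352 - 7795} = \sqrt{-83147} = i \sqrt{83147}$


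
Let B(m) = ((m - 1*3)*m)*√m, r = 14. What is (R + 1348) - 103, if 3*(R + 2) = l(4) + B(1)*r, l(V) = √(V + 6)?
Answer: 3701/3 + √10/3 ≈ 1234.7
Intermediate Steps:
B(m) = m^(3/2)*(-3 + m) (B(m) = ((m - 3)*m)*√m = ((-3 + m)*m)*√m = (m*(-3 + m))*√m = m^(3/2)*(-3 + m))
l(V) = √(6 + V)
R = -34/3 + √10/3 (R = -2 + (√(6 + 4) + (1^(3/2)*(-3 + 1))*14)/3 = -2 + (√10 + (1*(-2))*14)/3 = -2 + (√10 - 2*14)/3 = -2 + (√10 - 28)/3 = -2 + (-28 + √10)/3 = -2 + (-28/3 + √10/3) = -34/3 + √10/3 ≈ -10.279)
(R + 1348) - 103 = ((-34/3 + √10/3) + 1348) - 103 = (4010/3 + √10/3) - 103 = 3701/3 + √10/3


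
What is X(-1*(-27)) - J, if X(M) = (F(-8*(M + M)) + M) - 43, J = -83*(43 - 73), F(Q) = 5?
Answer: -2501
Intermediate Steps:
J = 2490 (J = -83*(-30) = 2490)
X(M) = -38 + M (X(M) = (5 + M) - 43 = -38 + M)
X(-1*(-27)) - J = (-38 - 1*(-27)) - 1*2490 = (-38 + 27) - 2490 = -11 - 2490 = -2501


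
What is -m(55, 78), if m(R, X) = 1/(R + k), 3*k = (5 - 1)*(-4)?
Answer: -3/149 ≈ -0.020134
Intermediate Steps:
k = -16/3 (k = ((5 - 1)*(-4))/3 = (4*(-4))/3 = (⅓)*(-16) = -16/3 ≈ -5.3333)
m(R, X) = 1/(-16/3 + R) (m(R, X) = 1/(R - 16/3) = 1/(-16/3 + R))
-m(55, 78) = -3/(-16 + 3*55) = -3/(-16 + 165) = -3/149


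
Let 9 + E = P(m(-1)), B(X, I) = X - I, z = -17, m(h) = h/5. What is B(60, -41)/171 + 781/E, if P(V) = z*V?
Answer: -664927/4788 ≈ -138.87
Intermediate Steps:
m(h) = h/5 (m(h) = h*(1/5) = h/5)
P(V) = -17*V
E = -28/5 (E = -9 - 17*(-1)/5 = -9 - 17*(-1/5) = -9 + 17/5 = -28/5 ≈ -5.6000)
B(60, -41)/171 + 781/E = (60 - 1*(-41))/171 + 781/(-28/5) = (60 + 41)*(1/171) + 781*(-5/28) = 101*(1/171) - 3905/28 = 101/171 - 3905/28 = -664927/4788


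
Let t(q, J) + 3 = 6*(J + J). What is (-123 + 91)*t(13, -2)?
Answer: 864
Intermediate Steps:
t(q, J) = -3 + 12*J (t(q, J) = -3 + 6*(J + J) = -3 + 6*(2*J) = -3 + 12*J)
(-123 + 91)*t(13, -2) = (-123 + 91)*(-3 + 12*(-2)) = -32*(-3 - 24) = -32*(-27) = 864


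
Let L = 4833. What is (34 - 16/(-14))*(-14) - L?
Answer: -5325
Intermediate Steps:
(34 - 16/(-14))*(-14) - L = (34 - 16/(-14))*(-14) - 1*4833 = (34 - 16*(-1/14))*(-14) - 4833 = (34 + 8/7)*(-14) - 4833 = (246/7)*(-14) - 4833 = -492 - 4833 = -5325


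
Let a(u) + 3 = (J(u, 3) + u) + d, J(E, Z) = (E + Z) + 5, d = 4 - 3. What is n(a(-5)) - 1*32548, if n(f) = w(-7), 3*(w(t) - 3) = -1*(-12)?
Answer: -32541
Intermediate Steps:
d = 1
J(E, Z) = 5 + E + Z
w(t) = 7 (w(t) = 3 + (-1*(-12))/3 = 3 + (1/3)*12 = 3 + 4 = 7)
a(u) = 6 + 2*u (a(u) = -3 + (((5 + u + 3) + u) + 1) = -3 + (((8 + u) + u) + 1) = -3 + ((8 + 2*u) + 1) = -3 + (9 + 2*u) = 6 + 2*u)
n(f) = 7
n(a(-5)) - 1*32548 = 7 - 1*32548 = 7 - 32548 = -32541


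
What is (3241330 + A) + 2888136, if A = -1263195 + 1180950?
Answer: 6047221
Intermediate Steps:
A = -82245
(3241330 + A) + 2888136 = (3241330 - 82245) + 2888136 = 3159085 + 2888136 = 6047221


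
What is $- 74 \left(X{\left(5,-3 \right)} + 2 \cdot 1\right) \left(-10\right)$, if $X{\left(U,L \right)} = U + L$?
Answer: $2960$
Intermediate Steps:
$X{\left(U,L \right)} = L + U$
$- 74 \left(X{\left(5,-3 \right)} + 2 \cdot 1\right) \left(-10\right) = - 74 \left(\left(-3 + 5\right) + 2 \cdot 1\right) \left(-10\right) = - 74 \left(2 + 2\right) \left(-10\right) = \left(-74\right) 4 \left(-10\right) = \left(-296\right) \left(-10\right) = 2960$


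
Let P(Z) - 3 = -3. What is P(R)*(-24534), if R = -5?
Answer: 0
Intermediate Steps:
P(Z) = 0 (P(Z) = 3 - 3 = 0)
P(R)*(-24534) = 0*(-24534) = 0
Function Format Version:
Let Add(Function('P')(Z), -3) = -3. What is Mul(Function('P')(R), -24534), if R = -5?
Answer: 0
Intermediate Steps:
Function('P')(Z) = 0 (Function('P')(Z) = Add(3, -3) = 0)
Mul(Function('P')(R), -24534) = Mul(0, -24534) = 0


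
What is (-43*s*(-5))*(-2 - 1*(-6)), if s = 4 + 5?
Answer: 7740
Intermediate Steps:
s = 9
(-43*s*(-5))*(-2 - 1*(-6)) = (-387*(-5))*(-2 - 1*(-6)) = (-43*(-45))*(-2 + 6) = 1935*4 = 7740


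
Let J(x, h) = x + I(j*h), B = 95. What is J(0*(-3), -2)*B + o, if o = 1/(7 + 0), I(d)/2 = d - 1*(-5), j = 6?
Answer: -9309/7 ≈ -1329.9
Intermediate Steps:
I(d) = 10 + 2*d (I(d) = 2*(d - 1*(-5)) = 2*(d + 5) = 2*(5 + d) = 10 + 2*d)
J(x, h) = 10 + x + 12*h (J(x, h) = x + (10 + 2*(6*h)) = x + (10 + 12*h) = 10 + x + 12*h)
o = 1/7 ≈ 0.14286
J(0*(-3), -2)*B + o = (10 + 0*(-3) + 12*(-2))*95 + 1/7 = (10 + 0 - 24)*95 + 1/7 = -14*95 + 1/7 = -1330 + 1/7 = -9309/7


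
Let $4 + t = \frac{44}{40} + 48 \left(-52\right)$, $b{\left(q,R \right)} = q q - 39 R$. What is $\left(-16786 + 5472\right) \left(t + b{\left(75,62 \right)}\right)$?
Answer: $- \frac{40057217}{5} \approx -8.0114 \cdot 10^{6}$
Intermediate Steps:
$b{\left(q,R \right)} = q^{2} - 39 R$
$t = - \frac{24989}{10}$ ($t = -4 + \left(\frac{44}{40} + 48 \left(-52\right)\right) = -4 + \left(44 \cdot \frac{1}{40} - 2496\right) = -4 + \left(\frac{11}{10} - 2496\right) = -4 - \frac{24949}{10} = - \frac{24989}{10} \approx -2498.9$)
$\left(-16786 + 5472\right) \left(t + b{\left(75,62 \right)}\right) = \left(-16786 + 5472\right) \left(- \frac{24989}{10} + \left(75^{2} - 2418\right)\right) = - 11314 \left(- \frac{24989}{10} + \left(5625 - 2418\right)\right) = - 11314 \left(- \frac{24989}{10} + 3207\right) = \left(-11314\right) \frac{7081}{10} = - \frac{40057217}{5}$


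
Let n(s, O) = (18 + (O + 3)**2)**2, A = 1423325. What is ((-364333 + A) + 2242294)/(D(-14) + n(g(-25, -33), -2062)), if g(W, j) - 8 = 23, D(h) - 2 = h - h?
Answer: 3301286/17973351771003 ≈ 1.8368e-7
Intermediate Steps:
D(h) = 2 (D(h) = 2 + (h - h) = 2 + 0 = 2)
g(W, j) = 31 (g(W, j) = 8 + 23 = 31)
n(s, O) = (18 + (3 + O)**2)**2
((-364333 + A) + 2242294)/(D(-14) + n(g(-25, -33), -2062)) = ((-364333 + 1423325) + 2242294)/(2 + (18 + (3 - 2062)**2)**2) = (1058992 + 2242294)/(2 + (18 + (-2059)**2)**2) = 3301286/(2 + (18 + 4239481)**2) = 3301286/(2 + 4239499**2) = 3301286/(2 + 17973351771001) = 3301286/17973351771003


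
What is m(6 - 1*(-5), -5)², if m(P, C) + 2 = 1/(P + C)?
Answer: 121/36 ≈ 3.3611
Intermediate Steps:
m(P, C) = -2 + 1/(C + P) (m(P, C) = -2 + 1/(P + C) = -2 + 1/(C + P))
m(6 - 1*(-5), -5)² = ((1 - 2*(-5) - 2*(6 - 1*(-5)))/(-5 + (6 - 1*(-5))))² = ((1 + 10 - 2*(6 + 5))/(-5 + (6 + 5)))² = ((1 + 10 - 2*11)/(-5 + 11))² = ((1 + 10 - 22)/6)² = ((⅙)*(-11))² = (-11/6)² = 121/36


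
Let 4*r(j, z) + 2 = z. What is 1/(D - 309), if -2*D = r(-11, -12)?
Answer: -4/1229 ≈ -0.0032547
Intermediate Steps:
r(j, z) = -½ + z/4
D = 7/4 (D = -(-½ + (¼)*(-12))/2 = -(-½ - 3)/2 = -½*(-7/2) = 7/4 ≈ 1.7500)
1/(D - 309) = 1/(7/4 - 309) = 1/(-1229/4) = -4/1229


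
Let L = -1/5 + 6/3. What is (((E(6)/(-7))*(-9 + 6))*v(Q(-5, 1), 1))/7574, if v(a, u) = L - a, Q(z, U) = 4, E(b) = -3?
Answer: 99/265090 ≈ 0.00037346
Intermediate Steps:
L = 9/5 (L = -1*1/5 + 6*(1/3) = -1/5 + 2 = 9/5 ≈ 1.8000)
v(a, u) = 9/5 - a
(((E(6)/(-7))*(-9 + 6))*v(Q(-5, 1), 1))/7574 = (((-3/(-7))*(-9 + 6))*(9/5 - 1*4))/7574 = ((-3*(-1/7)*(-3))*(9/5 - 4))*(1/7574) = (((3/7)*(-3))*(-11/5))*(1/7574) = -9/7*(-11/5)*(1/7574) = (99/35)*(1/7574) = 99/265090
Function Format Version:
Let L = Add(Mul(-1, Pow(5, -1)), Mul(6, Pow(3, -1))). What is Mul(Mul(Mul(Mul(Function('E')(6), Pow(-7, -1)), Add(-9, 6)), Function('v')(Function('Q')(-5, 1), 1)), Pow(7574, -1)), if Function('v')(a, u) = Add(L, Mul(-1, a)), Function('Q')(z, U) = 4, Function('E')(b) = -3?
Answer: Rational(99, 265090) ≈ 0.00037346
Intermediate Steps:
L = Rational(9, 5) (L = Add(Mul(-1, Rational(1, 5)), Mul(6, Rational(1, 3))) = Add(Rational(-1, 5), 2) = Rational(9, 5) ≈ 1.8000)
Function('v')(a, u) = Add(Rational(9, 5), Mul(-1, a))
Mul(Mul(Mul(Mul(Function('E')(6), Pow(-7, -1)), Add(-9, 6)), Function('v')(Function('Q')(-5, 1), 1)), Pow(7574, -1)) = Mul(Mul(Mul(Mul(-3, Pow(-7, -1)), Add(-9, 6)), Add(Rational(9, 5), Mul(-1, 4))), Pow(7574, -1)) = Mul(Mul(Mul(Mul(-3, Rational(-1, 7)), -3), Add(Rational(9, 5), -4)), Rational(1, 7574)) = Mul(Mul(Mul(Rational(3, 7), -3), Rational(-11, 5)), Rational(1, 7574)) = Mul(Mul(Rational(-9, 7), Rational(-11, 5)), Rational(1, 7574)) = Mul(Rational(99, 35), Rational(1, 7574)) = Rational(99, 265090)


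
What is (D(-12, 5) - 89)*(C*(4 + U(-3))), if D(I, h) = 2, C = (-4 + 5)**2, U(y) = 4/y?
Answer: -232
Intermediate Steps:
C = 1 (C = 1**2 = 1)
(D(-12, 5) - 89)*(C*(4 + U(-3))) = (2 - 89)*(1*(4 + 4/(-3))) = -87*(4 + 4*(-1/3)) = -87*(4 - 4/3) = -87*8/3 = -232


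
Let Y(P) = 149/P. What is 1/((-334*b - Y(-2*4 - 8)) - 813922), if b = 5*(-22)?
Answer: -16/12434763 ≈ -1.2867e-6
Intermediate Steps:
b = -110
1/((-334*b - Y(-2*4 - 8)) - 813922) = 1/((-334*(-110) - 149/(-2*4 - 8)) - 813922) = 1/((36740 - 149/(-8 - 8)) - 813922) = 1/((36740 - 149/(-16)) - 813922) = 1/((36740 - 149*(-1)/16) - 813922) = 1/((36740 - 1*(-149/16)) - 813922) = 1/((36740 + 149/16) - 813922) = 1/(587989/16 - 813922) = 1/(-12434763/16) = -16/12434763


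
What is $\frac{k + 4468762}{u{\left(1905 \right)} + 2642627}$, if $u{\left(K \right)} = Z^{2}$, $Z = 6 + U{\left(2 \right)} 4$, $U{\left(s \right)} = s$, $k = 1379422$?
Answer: $\frac{5848184}{2642823} \approx 2.2129$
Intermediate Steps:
$Z = 14$ ($Z = 6 + 2 \cdot 4 = 6 + 8 = 14$)
$u{\left(K \right)} = 196$ ($u{\left(K \right)} = 14^{2} = 196$)
$\frac{k + 4468762}{u{\left(1905 \right)} + 2642627} = \frac{1379422 + 4468762}{196 + 2642627} = \frac{5848184}{2642823}$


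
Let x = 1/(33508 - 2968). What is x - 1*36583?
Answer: -1117244819/30540 ≈ -36583.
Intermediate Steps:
x = 1/30540 ≈ 3.2744e-5
x - 1*36583 = 1/30540 - 1*36583 = 1/30540 - 36583 = -1117244819/30540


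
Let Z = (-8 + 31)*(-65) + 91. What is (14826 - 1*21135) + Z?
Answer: -7713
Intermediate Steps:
Z = -1404 (Z = 23*(-65) + 91 = -1495 + 91 = -1404)
(14826 - 1*21135) + Z = (14826 - 1*21135) - 1404 = (14826 - 21135) - 1404 = -6309 - 1404 = -7713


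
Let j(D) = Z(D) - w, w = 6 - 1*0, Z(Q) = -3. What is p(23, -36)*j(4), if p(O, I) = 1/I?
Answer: 1/4 ≈ 0.25000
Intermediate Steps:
w = 6 (w = 6 + 0 = 6)
j(D) = -9 (j(D) = -3 - 1*6 = -3 - 6 = -9)
p(23, -36)*j(4) = -9/(-36) = -1/36*(-9) = 1/4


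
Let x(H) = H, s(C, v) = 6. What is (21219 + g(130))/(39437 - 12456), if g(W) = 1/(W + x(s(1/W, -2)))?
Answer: 2885785/3669416 ≈ 0.78644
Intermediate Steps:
g(W) = 1/(6 + W) (g(W) = 1/(W + 6) = 1/(6 + W))
(21219 + g(130))/(39437 - 12456) = (21219 + 1/(6 + 130))/(39437 - 12456) = (21219 + 1/136)/26981 = (21219 + 1/136)*(1/26981) = (2885785/136)*(1/26981) = 2885785/3669416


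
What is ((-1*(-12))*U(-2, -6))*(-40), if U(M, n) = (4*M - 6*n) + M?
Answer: -12480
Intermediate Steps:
U(M, n) = -6*n + 5*M (U(M, n) = (-6*n + 4*M) + M = -6*n + 5*M)
((-1*(-12))*U(-2, -6))*(-40) = ((-1*(-12))*(-6*(-6) + 5*(-2)))*(-40) = (12*(36 - 10))*(-40) = (12*26)*(-40) = 312*(-40) = -12480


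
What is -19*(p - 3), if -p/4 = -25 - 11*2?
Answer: -3515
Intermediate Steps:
p = 188 (p = -4*(-25 - 11*2) = -4*(-25 - 1*22) = -4*(-25 - 22) = -4*(-47) = 188)
-19*(p - 3) = -19*(188 - 3) = -19*185 = -3515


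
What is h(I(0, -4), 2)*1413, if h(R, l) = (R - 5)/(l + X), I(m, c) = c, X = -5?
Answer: 4239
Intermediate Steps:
h(R, l) = (-5 + R)/(-5 + l) (h(R, l) = (R - 5)/(l - 5) = (-5 + R)/(-5 + l))
h(I(0, -4), 2)*1413 = ((-5 - 4)/(-5 + 2))*1413 = (-9/(-3))*1413 = -⅓*(-9)*1413 = 3*1413 = 4239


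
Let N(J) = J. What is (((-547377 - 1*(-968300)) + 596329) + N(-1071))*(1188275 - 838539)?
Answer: 355395078216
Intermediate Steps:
(((-547377 - 1*(-968300)) + 596329) + N(-1071))*(1188275 - 838539) = (((-547377 - 1*(-968300)) + 596329) - 1071)*(1188275 - 838539) = (((-547377 + 968300) + 596329) - 1071)*349736 = ((420923 + 596329) - 1071)*349736 = (1017252 - 1071)*349736 = 1016181*349736 = 355395078216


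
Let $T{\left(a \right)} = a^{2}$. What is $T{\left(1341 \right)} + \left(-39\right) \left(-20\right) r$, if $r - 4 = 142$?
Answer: $1912161$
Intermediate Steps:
$r = 146$ ($r = 4 + 142 = 146$)
$T{\left(1341 \right)} + \left(-39\right) \left(-20\right) r = 1341^{2} + \left(-39\right) \left(-20\right) 146 = 1798281 + 780 \cdot 146 = 1798281 + 113880 = 1912161$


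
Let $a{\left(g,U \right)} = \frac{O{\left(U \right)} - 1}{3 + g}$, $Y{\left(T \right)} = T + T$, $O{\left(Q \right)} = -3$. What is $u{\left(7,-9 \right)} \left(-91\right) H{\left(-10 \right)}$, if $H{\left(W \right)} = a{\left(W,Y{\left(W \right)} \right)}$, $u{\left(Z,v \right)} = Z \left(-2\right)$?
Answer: $728$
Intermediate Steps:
$Y{\left(T \right)} = 2 T$
$u{\left(Z,v \right)} = - 2 Z$
$a{\left(g,U \right)} = - \frac{4}{3 + g}$ ($a{\left(g,U \right)} = \frac{-3 - 1}{3 + g} = - \frac{4}{3 + g}$)
$H{\left(W \right)} = - \frac{4}{3 + W}$
$u{\left(7,-9 \right)} \left(-91\right) H{\left(-10 \right)} = \left(-2\right) 7 \left(-91\right) \left(- \frac{4}{3 - 10}\right) = \left(-14\right) \left(-91\right) \left(- \frac{4}{-7}\right) = 1274 \left(\left(-4\right) \left(- \frac{1}{7}\right)\right) = 1274 \cdot \frac{4}{7} = 728$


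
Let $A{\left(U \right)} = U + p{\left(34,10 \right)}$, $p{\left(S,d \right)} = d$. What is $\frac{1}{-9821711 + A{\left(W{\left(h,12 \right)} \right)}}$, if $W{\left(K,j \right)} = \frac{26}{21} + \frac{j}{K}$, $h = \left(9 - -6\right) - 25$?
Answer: $- \frac{105}{1031278601} \approx -1.0182 \cdot 10^{-7}$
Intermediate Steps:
$h = -10$ ($h = \left(9 + 6\right) - 25 = 15 - 25 = -10$)
$W{\left(K,j \right)} = \frac{26}{21} + \frac{j}{K}$ ($W{\left(K,j \right)} = 26 \cdot \frac{1}{21} + \frac{j}{K} = \frac{26}{21} + \frac{j}{K}$)
$A{\left(U \right)} = 10 + U$ ($A{\left(U \right)} = U + 10 = 10 + U$)
$\frac{1}{-9821711 + A{\left(W{\left(h,12 \right)} \right)}} = \frac{1}{-9821711 + \left(10 + \left(\frac{26}{21} + \frac{12}{-10}\right)\right)} = \frac{1}{-9821711 + \left(10 + \left(\frac{26}{21} + 12 \left(- \frac{1}{10}\right)\right)\right)} = \frac{1}{-9821711 + \left(10 + \left(\frac{26}{21} - \frac{6}{5}\right)\right)} = \frac{1}{-9821711 + \left(10 + \frac{4}{105}\right)} = \frac{1}{-9821711 + \frac{1054}{105}} = \frac{1}{- \frac{1031278601}{105}} = - \frac{105}{1031278601}$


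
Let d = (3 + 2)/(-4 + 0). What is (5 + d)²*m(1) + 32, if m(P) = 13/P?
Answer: 3437/16 ≈ 214.81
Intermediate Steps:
d = -5/4 (d = 5/(-4) = 5*(-¼) = -5/4 ≈ -1.2500)
(5 + d)²*m(1) + 32 = (5 - 5/4)²*(13/1) + 32 = (15/4)²*(13*1) + 32 = (225/16)*13 + 32 = 2925/16 + 32 = 3437/16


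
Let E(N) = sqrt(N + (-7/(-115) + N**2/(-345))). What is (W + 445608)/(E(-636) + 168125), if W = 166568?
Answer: 295901008750/81264800121 - 76522*I*sqrt(956639)/81264800121 ≈ 3.6412 - 0.000921*I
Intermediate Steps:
E(N) = sqrt(7/115 + N - N**2/345) (E(N) = sqrt(N + (-7*(-1/115) + N**2*(-1/345))) = sqrt(N + (7/115 - N**2/345)) = sqrt(7/115 + N - N**2/345))
(W + 445608)/(E(-636) + 168125) = (166568 + 445608)/(sqrt(7245 - 345*(-636)**2 + 119025*(-636))/345 + 168125) = 612176/(sqrt(7245 - 345*404496 - 75699900)/345 + 168125) = 612176/(sqrt(7245 - 139551120 - 75699900)/345 + 168125) = 612176/(sqrt(-215243775)/345 + 168125) = 612176/((15*I*sqrt(956639))/345 + 168125) = 612176/(I*sqrt(956639)/23 + 168125) = 612176/(168125 + I*sqrt(956639)/23)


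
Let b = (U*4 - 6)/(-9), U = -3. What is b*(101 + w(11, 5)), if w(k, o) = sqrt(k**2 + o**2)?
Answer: 202 + 2*sqrt(146) ≈ 226.17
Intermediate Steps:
b = 2 (b = (-3*4 - 6)/(-9) = (-12 - 6)*(-1/9) = -18*(-1/9) = 2)
b*(101 + w(11, 5)) = 2*(101 + sqrt(11**2 + 5**2)) = 2*(101 + sqrt(121 + 25)) = 2*(101 + sqrt(146)) = 202 + 2*sqrt(146)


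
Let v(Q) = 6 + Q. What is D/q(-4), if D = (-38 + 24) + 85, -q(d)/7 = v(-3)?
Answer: -71/21 ≈ -3.3810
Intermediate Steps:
q(d) = -21 (q(d) = -7*(6 - 3) = -7*3 = -21)
D = 71 (D = -14 + 85 = 71)
D/q(-4) = 71/(-21) = 71*(-1/21) = -71/21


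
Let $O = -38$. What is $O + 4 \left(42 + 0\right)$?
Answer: $130$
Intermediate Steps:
$O + 4 \left(42 + 0\right) = -38 + 4 \left(42 + 0\right) = -38 + 4 \cdot 42 = -38 + 168 = 130$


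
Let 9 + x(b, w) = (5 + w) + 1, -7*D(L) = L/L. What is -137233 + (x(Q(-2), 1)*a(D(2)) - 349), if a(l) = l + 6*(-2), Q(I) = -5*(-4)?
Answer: -962904/7 ≈ -1.3756e+5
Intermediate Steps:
Q(I) = 20
D(L) = -⅐ (D(L) = -L/(7*L) = -⅐*1 = -⅐)
x(b, w) = -3 + w (x(b, w) = -9 + ((5 + w) + 1) = -9 + (6 + w) = -3 + w)
a(l) = -12 + l (a(l) = l - 12 = -12 + l)
-137233 + (x(Q(-2), 1)*a(D(2)) - 349) = -137233 + ((-3 + 1)*(-12 - ⅐) - 349) = -137233 + (-2*(-85/7) - 349) = -137233 + (170/7 - 349) = -137233 - 2273/7 = -962904/7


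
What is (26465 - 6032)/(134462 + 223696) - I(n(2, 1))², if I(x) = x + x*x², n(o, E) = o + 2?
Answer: -552034053/119386 ≈ -4623.9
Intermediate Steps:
n(o, E) = 2 + o
I(x) = x + x³
(26465 - 6032)/(134462 + 223696) - I(n(2, 1))² = (26465 - 6032)/(134462 + 223696) - ((2 + 2) + (2 + 2)³)² = 20433/358158 - (4 + 4³)² = 20433*(1/358158) - (4 + 64)² = 6811/119386 - 1*68² = 6811/119386 - 1*4624 = 6811/119386 - 4624 = -552034053/119386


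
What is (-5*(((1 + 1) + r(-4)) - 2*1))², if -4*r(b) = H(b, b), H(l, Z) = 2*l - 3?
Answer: 3025/16 ≈ 189.06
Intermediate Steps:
H(l, Z) = -3 + 2*l
r(b) = ¾ - b/2 (r(b) = -(-3 + 2*b)/4 = ¾ - b/2)
(-5*(((1 + 1) + r(-4)) - 2*1))² = (-5*(((1 + 1) + (¾ - ½*(-4))) - 2*1))² = (-5*((2 + (¾ + 2)) - 2))² = (-5*((2 + 11/4) - 2))² = (-5*(19/4 - 2))² = (-5*11/4)² = (-55/4)² = 3025/16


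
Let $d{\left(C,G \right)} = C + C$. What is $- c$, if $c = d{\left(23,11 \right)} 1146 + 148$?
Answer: $-52864$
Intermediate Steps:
$d{\left(C,G \right)} = 2 C$
$c = 52864$ ($c = 2 \cdot 23 \cdot 1146 + 148 = 46 \cdot 1146 + 148 = 52716 + 148 = 52864$)
$- c = \left(-1\right) 52864 = -52864$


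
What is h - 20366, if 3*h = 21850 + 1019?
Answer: -12743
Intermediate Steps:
h = 7623 (h = (21850 + 1019)/3 = (⅓)*22869 = 7623)
h - 20366 = 7623 - 20366 = -12743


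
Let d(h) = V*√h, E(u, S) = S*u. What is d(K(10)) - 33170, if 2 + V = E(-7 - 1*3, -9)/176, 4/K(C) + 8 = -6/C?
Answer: -33170 - 131*I*√215/1892 ≈ -33170.0 - 1.0152*I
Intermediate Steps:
K(C) = 4/(-8 - 6/C)
V = -131/88 (V = -2 - 9*(-7 - 1*3)/176 = -2 - 9*(-7 - 3)*(1/176) = -2 - 9*(-10)*(1/176) = -2 + 90*(1/176) = -2 + 45/88 = -131/88 ≈ -1.4886)
d(h) = -131*√h/88
d(K(10)) - 33170 = -131*2*I*√5/√(3 + 4*10)/88 - 33170 = -131*2*I*√5/√(3 + 40)/88 - 33170 = -131*2*I*√215/43/88 - 33170 = -131*I*√215/1892 - 33170 = -33170 - 131*I*√215/1892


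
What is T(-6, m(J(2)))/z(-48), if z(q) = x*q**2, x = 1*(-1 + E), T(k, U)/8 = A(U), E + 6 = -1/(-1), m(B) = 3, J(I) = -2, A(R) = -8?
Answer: 1/216 ≈ 0.0046296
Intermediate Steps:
E = -5 (E = -6 - 1/(-1) = -6 - 1*(-1) = -6 + 1 = -5)
T(k, U) = -64 (T(k, U) = 8*(-8) = -64)
x = -6 (x = 1*(-1 - 5) = 1*(-6) = -6)
z(q) = -6*q**2
T(-6, m(J(2)))/z(-48) = -64/((-6*(-48)**2)) = -64/((-6*2304)) = -64/(-13824) = -64*(-1/13824) = 1/216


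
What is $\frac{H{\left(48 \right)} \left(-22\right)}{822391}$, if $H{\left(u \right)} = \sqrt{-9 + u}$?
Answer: $- \frac{22 \sqrt{39}}{822391} \approx -0.00016706$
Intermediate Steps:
$\frac{H{\left(48 \right)} \left(-22\right)}{822391} = \frac{\sqrt{-9 + 48} \left(-22\right)}{822391} = \sqrt{39} \left(-22\right) \frac{1}{822391} = - 22 \sqrt{39} \cdot \frac{1}{822391} = - \frac{22 \sqrt{39}}{822391}$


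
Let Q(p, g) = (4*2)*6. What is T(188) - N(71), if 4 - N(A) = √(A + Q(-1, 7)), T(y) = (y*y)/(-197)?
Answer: -36132/197 + √119 ≈ -172.50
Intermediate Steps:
Q(p, g) = 48 (Q(p, g) = 8*6 = 48)
T(y) = -y²/197 (T(y) = y²*(-1/197) = -y²/197)
N(A) = 4 - √(48 + A) (N(A) = 4 - √(A + 48) = 4 - √(48 + A))
T(188) - N(71) = -1/197*188² - (4 - √(48 + 71)) = -1/197*35344 - (4 - √119) = -35344/197 + (-4 + √119) = -36132/197 + √119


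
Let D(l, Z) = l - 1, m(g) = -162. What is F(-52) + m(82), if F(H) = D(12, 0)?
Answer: -151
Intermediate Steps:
D(l, Z) = -1 + l
F(H) = 11 (F(H) = -1 + 12 = 11)
F(-52) + m(82) = 11 - 162 = -151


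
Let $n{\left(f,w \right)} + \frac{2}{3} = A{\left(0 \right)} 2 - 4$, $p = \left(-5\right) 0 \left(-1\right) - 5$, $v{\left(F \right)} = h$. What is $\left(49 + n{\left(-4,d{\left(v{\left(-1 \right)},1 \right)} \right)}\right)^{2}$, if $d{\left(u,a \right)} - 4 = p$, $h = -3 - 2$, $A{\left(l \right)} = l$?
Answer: $\frac{17689}{9} \approx 1965.4$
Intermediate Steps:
$h = -5$
$v{\left(F \right)} = -5$
$p = -5$ ($p = 0 \left(-1\right) - 5 = 0 - 5 = -5$)
$d{\left(u,a \right)} = -1$ ($d{\left(u,a \right)} = 4 - 5 = -1$)
$n{\left(f,w \right)} = - \frac{14}{3}$ ($n{\left(f,w \right)} = - \frac{2}{3} + \left(0 \cdot 2 - 4\right) = - \frac{2}{3} + \left(0 - 4\right) = - \frac{2}{3} - 4 = - \frac{14}{3}$)
$\left(49 + n{\left(-4,d{\left(v{\left(-1 \right)},1 \right)} \right)}\right)^{2} = \left(49 - \frac{14}{3}\right)^{2} = \left(\frac{133}{3}\right)^{2} = \frac{17689}{9}$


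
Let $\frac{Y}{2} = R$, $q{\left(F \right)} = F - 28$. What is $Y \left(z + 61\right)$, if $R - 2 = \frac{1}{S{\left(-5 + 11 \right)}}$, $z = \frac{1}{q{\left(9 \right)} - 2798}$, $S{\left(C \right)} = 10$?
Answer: $\frac{1202852}{4695} \approx 256.2$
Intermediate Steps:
$q{\left(F \right)} = -28 + F$
$z = - \frac{1}{2817}$ ($z = \frac{1}{\left(-28 + 9\right) - 2798} = \frac{1}{-19 - 2798} = \frac{1}{-2817} = - \frac{1}{2817} \approx -0.00035499$)
$R = \frac{21}{10}$ ($R = 2 + \frac{1}{10} = \frac{21}{10} \approx 2.1$)
$Y = \frac{21}{5}$ ($Y = 2 \cdot \frac{21}{10} = \frac{21}{5} \approx 4.2$)
$Y \left(z + 61\right) = \frac{21 \left(- \frac{1}{2817} + 61\right)}{5} = \frac{21}{5} \cdot \frac{171836}{2817} = \frac{1202852}{4695}$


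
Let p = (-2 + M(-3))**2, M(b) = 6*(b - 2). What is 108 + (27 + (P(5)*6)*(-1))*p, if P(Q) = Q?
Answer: -2964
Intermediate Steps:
M(b) = -12 + 6*b (M(b) = 6*(-2 + b) = -12 + 6*b)
p = 1024 (p = (-2 + (-12 + 6*(-3)))**2 = (-2 + (-12 - 18))**2 = (-2 - 30)**2 = (-32)**2 = 1024)
108 + (27 + (P(5)*6)*(-1))*p = 108 + (27 + (5*6)*(-1))*1024 = 108 + (27 + 30*(-1))*1024 = 108 + (27 - 30)*1024 = 108 - 3*1024 = 108 - 3072 = -2964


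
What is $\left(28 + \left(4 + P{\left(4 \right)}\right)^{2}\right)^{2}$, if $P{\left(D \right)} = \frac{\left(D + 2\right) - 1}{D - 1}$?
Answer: $\frac{292681}{81} \approx 3613.3$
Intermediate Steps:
$P{\left(D \right)} = \frac{1 + D}{-1 + D}$ ($P{\left(D \right)} = \frac{\left(2 + D\right) - 1}{-1 + D} = \frac{1 + D}{-1 + D}$)
$\left(28 + \left(4 + P{\left(4 \right)}\right)^{2}\right)^{2} = \left(28 + \left(4 + \frac{1 + 4}{-1 + 4}\right)^{2}\right)^{2} = \left(28 + \left(4 + \frac{1}{3} \cdot 5\right)^{2}\right)^{2} = \left(28 + \left(4 + \frac{5}{3}\right)^{2}\right)^{2} = \left(28 + \left(\frac{17}{3}\right)^{2}\right)^{2} = \left(28 + \frac{289}{9}\right)^{2} = \left(\frac{541}{9}\right)^{2} = \frac{292681}{81}$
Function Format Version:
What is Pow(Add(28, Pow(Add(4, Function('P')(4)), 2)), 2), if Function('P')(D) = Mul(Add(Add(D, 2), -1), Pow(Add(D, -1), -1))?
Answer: Rational(292681, 81) ≈ 3613.3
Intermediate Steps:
Function('P')(D) = Mul(Pow(Add(-1, D), -1), Add(1, D)) (Function('P')(D) = Mul(Add(Add(2, D), -1), Pow(Add(-1, D), -1)) = Mul(Add(1, D), Pow(Add(-1, D), -1)) = Mul(Pow(Add(-1, D), -1), Add(1, D)))
Pow(Add(28, Pow(Add(4, Function('P')(4)), 2)), 2) = Pow(Add(28, Pow(Add(4, Mul(Pow(Add(-1, 4), -1), Add(1, 4))), 2)), 2) = Pow(Add(28, Pow(Add(4, Mul(Pow(3, -1), 5)), 2)), 2) = Pow(Add(28, Pow(Add(4, Mul(Rational(1, 3), 5)), 2)), 2) = Pow(Add(28, Pow(Add(4, Rational(5, 3)), 2)), 2) = Pow(Add(28, Pow(Rational(17, 3), 2)), 2) = Pow(Add(28, Rational(289, 9)), 2) = Pow(Rational(541, 9), 2) = Rational(292681, 81)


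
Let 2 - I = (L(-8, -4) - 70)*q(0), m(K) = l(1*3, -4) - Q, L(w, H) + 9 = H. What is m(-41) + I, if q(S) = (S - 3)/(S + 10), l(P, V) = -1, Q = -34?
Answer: 101/10 ≈ 10.100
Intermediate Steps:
L(w, H) = -9 + H
q(S) = (-3 + S)/(10 + S)
m(K) = 33 (m(K) = -1 - 1*(-34) = -1 + 34 = 33)
I = -229/10 (I = 2 - ((-9 - 4) - 70)*(-3 + 0)/(10 + 0) = 2 - (-13 - 70)*-3/10 = 2 - (-83)*(⅒)*(-3) = 2 - (-83)*(-3)/10 = 2 - 1*249/10 = 2 - 249/10 = -229/10 ≈ -22.900)
m(-41) + I = 33 - 229/10 = 101/10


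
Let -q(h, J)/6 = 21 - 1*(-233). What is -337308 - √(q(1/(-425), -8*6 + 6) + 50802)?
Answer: -337308 - √49278 ≈ -3.3753e+5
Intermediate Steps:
q(h, J) = -1524 (q(h, J) = -6*(21 - 1*(-233)) = -6*(21 + 233) = -6*254 = -1524)
-337308 - √(q(1/(-425), -8*6 + 6) + 50802) = -337308 - √(-1524 + 50802) = -337308 - √49278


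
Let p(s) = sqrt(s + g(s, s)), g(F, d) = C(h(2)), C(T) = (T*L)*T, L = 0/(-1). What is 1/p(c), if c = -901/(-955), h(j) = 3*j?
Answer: sqrt(860455)/901 ≈ 1.0295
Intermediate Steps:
L = 0 (L = 0*(-1) = 0)
C(T) = 0 (C(T) = (T*0)*T = 0*T = 0)
g(F, d) = 0
c = 901/955 (c = -901*(-1/955) = 901/955 ≈ 0.94346)
p(s) = sqrt(s) (p(s) = sqrt(s + 0) = sqrt(s))
1/p(c) = 1/(sqrt(901/955)) = 1/(sqrt(860455)/955) = sqrt(860455)/901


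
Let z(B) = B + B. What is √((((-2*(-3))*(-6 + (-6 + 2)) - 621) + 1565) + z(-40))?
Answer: 2*√201 ≈ 28.355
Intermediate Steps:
z(B) = 2*B
√((((-2*(-3))*(-6 + (-6 + 2)) - 621) + 1565) + z(-40)) = √((((-2*(-3))*(-6 + (-6 + 2)) - 621) + 1565) + 2*(-40)) = √(((6*(-6 - 4) - 621) + 1565) - 80) = √(((6*(-10) - 621) + 1565) - 80) = √(((-60 - 621) + 1565) - 80) = √((-681 + 1565) - 80) = √(884 - 80) = √804 = 2*√201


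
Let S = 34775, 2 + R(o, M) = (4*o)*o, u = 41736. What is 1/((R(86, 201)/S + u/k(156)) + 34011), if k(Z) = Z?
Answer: 34775/1192065757 ≈ 2.9172e-5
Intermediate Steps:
R(o, M) = -2 + 4*o² (R(o, M) = -2 + (4*o)*o = -2 + 4*o²)
1/((R(86, 201)/S + u/k(156)) + 34011) = 1/(((-2 + 4*86²)/34775 + 41736/156) + 34011) = 1/(((-2 + 4*7396)*(1/34775) + 41736*(1/156)) + 34011) = 1/(((-2 + 29584)*(1/34775) + 3478/13) + 34011) = 1/((29582*(1/34775) + 3478/13) + 34011) = 1/((29582/34775 + 3478/13) + 34011) = 1/(9333232/34775 + 34011) = 1/(1192065757/34775) = 34775/1192065757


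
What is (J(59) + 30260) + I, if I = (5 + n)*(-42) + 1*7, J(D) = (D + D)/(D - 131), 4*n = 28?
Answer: 1071409/36 ≈ 29761.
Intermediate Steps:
n = 7 (n = (¼)*28 = 7)
J(D) = 2*D/(-131 + D) (J(D) = (2*D)/(-131 + D) = 2*D/(-131 + D))
I = -497 (I = (5 + 7)*(-42) + 1*7 = 12*(-42) + 7 = -504 + 7 = -497)
(J(59) + 30260) + I = (2*59/(-131 + 59) + 30260) - 497 = (2*59/(-72) + 30260) - 497 = (2*59*(-1/72) + 30260) - 497 = (-59/36 + 30260) - 497 = 1089301/36 - 497 = 1071409/36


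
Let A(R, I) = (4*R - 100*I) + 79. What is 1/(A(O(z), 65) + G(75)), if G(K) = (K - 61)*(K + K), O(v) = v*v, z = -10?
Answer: -1/3921 ≈ -0.00025504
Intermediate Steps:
O(v) = v**2
G(K) = 2*K*(-61 + K) (G(K) = (-61 + K)*(2*K) = 2*K*(-61 + K))
A(R, I) = 79 - 100*I + 4*R (A(R, I) = (-100*I + 4*R) + 79 = 79 - 100*I + 4*R)
1/(A(O(z), 65) + G(75)) = 1/((79 - 100*65 + 4*(-10)**2) + 2*75*(-61 + 75)) = 1/((79 - 6500 + 4*100) + 2*75*14) = 1/((79 - 6500 + 400) + 2100) = 1/(-6021 + 2100) = 1/(-3921) = -1/3921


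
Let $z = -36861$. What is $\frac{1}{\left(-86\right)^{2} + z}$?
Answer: $- \frac{1}{29465} \approx -3.3939 \cdot 10^{-5}$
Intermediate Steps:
$\frac{1}{\left(-86\right)^{2} + z} = \frac{1}{\left(-86\right)^{2} - 36861} = \frac{1}{7396 - 36861} = \frac{1}{-29465} = - \frac{1}{29465}$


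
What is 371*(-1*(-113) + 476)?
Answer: 218519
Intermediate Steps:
371*(-1*(-113) + 476) = 371*(113 + 476) = 371*589 = 218519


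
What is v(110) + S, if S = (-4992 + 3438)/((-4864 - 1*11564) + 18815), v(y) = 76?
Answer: 25694/341 ≈ 75.349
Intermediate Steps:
S = -222/341 (S = -1554/((-4864 - 11564) + 18815) = -1554/(-16428 + 18815) = -1554/2387 = -1554*1/2387 = -222/341 ≈ -0.65103)
v(110) + S = 76 - 222/341 = 25694/341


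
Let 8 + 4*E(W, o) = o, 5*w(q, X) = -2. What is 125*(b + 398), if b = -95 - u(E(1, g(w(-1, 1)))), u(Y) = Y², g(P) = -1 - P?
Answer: 596755/16 ≈ 37297.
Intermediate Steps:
w(q, X) = -⅖ (w(q, X) = (⅕)*(-2) = -⅖)
E(W, o) = -2 + o/4
b = -39849/400 (b = -95 - (-2 + (-1 - 1*(-⅖))/4)² = -95 - (-2 + (-1 + ⅖)/4)² = -95 - (-2 + (¼)*(-⅗))² = -95 - (-2 - 3/20)² = -95 - (-43/20)² = -95 - 1*1849/400 = -95 - 1849/400 = -39849/400 ≈ -99.623)
125*(b + 398) = 125*(-39849/400 + 398) = 125*(119351/400) = 596755/16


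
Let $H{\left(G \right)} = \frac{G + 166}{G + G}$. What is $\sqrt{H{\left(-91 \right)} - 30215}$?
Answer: $\frac{i \sqrt{1000855310}}{182} \approx 173.83 i$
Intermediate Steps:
$H{\left(G \right)} = \frac{166 + G}{2 G}$
$\sqrt{H{\left(-91 \right)} - 30215} = \sqrt{\frac{166 - 91}{2 \left(-91\right)} - 30215} = \sqrt{\frac{1}{2} \left(- \frac{1}{91}\right) 75 - 30215} = \sqrt{- \frac{75}{182} - 30215} = \sqrt{- \frac{5499205}{182}} = \frac{i \sqrt{1000855310}}{182}$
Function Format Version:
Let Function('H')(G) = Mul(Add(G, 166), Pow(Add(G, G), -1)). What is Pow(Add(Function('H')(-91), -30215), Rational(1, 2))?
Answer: Mul(Rational(1, 182), I, Pow(1000855310, Rational(1, 2))) ≈ Mul(173.83, I)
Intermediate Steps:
Function('H')(G) = Mul(Rational(1, 2), Pow(G, -1), Add(166, G)) (Function('H')(G) = Mul(Add(166, G), Pow(Mul(2, G), -1)) = Mul(Add(166, G), Mul(Rational(1, 2), Pow(G, -1))) = Mul(Rational(1, 2), Pow(G, -1), Add(166, G)))
Pow(Add(Function('H')(-91), -30215), Rational(1, 2)) = Pow(Add(Mul(Rational(1, 2), Pow(-91, -1), Add(166, -91)), -30215), Rational(1, 2)) = Pow(Add(Mul(Rational(1, 2), Rational(-1, 91), 75), -30215), Rational(1, 2)) = Pow(Add(Rational(-75, 182), -30215), Rational(1, 2)) = Pow(Rational(-5499205, 182), Rational(1, 2)) = Mul(Rational(1, 182), I, Pow(1000855310, Rational(1, 2)))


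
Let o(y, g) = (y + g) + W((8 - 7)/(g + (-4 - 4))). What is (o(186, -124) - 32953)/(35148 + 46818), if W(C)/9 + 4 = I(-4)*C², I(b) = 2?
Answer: -10624445/26447696 ≈ -0.40172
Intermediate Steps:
W(C) = -36 + 18*C² (W(C) = -36 + 9*(2*C²) = -36 + 18*C²)
o(y, g) = -36 + g + y + 18/(-8 + g)² (o(y, g) = (y + g) + (-36 + 18*((8 - 7)/(g + (-4 - 4)))²) = (g + y) + (-36 + 18*(1/(g - 8))²) = (g + y) + (-36 + 18*(1/(-8 + g))²) = (g + y) + (-36 + 18/(-8 + g)²) = -36 + g + y + 18/(-8 + g)²)
(o(186, -124) - 32953)/(35148 + 46818) = ((-36 - 124 + 186 + 18/(-8 - 124)²) - 32953)/(35148 + 46818) = ((-36 - 124 + 186 + 18/(-132)²) - 32953)/81966 = ((-36 - 124 + 186 + 18*(1/17424)) - 32953)*(1/81966) = ((-36 - 124 + 186 + 1/968) - 32953)*(1/81966) = (25169/968 - 32953)*(1/81966) = -31873335/968*1/81966 = -10624445/26447696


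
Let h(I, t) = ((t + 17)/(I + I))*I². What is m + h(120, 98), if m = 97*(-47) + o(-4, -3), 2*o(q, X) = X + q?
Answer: 4675/2 ≈ 2337.5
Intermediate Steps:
o(q, X) = X/2 + q/2 (o(q, X) = (X + q)/2 = X/2 + q/2)
h(I, t) = I*(17 + t)/2 (h(I, t) = ((17 + t)/((2*I)))*I² = ((17 + t)*(1/(2*I)))*I² = ((17 + t)/(2*I))*I² = I*(17 + t)/2)
m = -9125/2 (m = 97*(-47) + ((½)*(-3) + (½)*(-4)) = -4559 + (-3/2 - 2) = -4559 - 7/2 = -9125/2 ≈ -4562.5)
m + h(120, 98) = -9125/2 + (½)*120*(17 + 98) = -9125/2 + (½)*120*115 = -9125/2 + 6900 = 4675/2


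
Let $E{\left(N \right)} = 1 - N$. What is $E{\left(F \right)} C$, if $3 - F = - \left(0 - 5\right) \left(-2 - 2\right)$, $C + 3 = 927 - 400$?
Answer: $-11528$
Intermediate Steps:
$C = 524$ ($C = -3 + \left(927 - 400\right) = -3 + 527 = 524$)
$F = 23$ ($F = 3 - - \left(0 - 5\right) \left(-2 - 2\right) = 3 - - \left(-5\right) \left(-4\right) = 3 - \left(-1\right) 20 = 3 - -20 = 3 + 20 = 23$)
$E{\left(F \right)} C = \left(1 - 23\right) 524 = \left(-22\right) 524 = -11528$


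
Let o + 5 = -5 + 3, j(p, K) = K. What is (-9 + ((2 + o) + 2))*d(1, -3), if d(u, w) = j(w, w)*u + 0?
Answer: 36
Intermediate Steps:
o = -7 (o = -5 + (-5 + 3) = -5 - 2 = -7)
d(u, w) = u*w (d(u, w) = w*u + 0 = u*w + 0 = u*w)
(-9 + ((2 + o) + 2))*d(1, -3) = (-9 + ((2 - 7) + 2))*(1*(-3)) = (-9 + (-5 + 2))*(-3) = (-9 - 3)*(-3) = -12*(-3) = 36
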